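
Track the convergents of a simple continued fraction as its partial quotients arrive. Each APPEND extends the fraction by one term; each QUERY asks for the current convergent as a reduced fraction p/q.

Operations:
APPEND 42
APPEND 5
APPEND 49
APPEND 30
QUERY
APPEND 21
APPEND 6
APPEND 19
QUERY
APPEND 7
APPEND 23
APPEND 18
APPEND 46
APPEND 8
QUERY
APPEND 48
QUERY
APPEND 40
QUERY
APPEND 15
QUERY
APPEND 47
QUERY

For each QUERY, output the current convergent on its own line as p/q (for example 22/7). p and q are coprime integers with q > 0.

311641/7385
759728009/18003380
826495032953014/19585567426889
39774793818881561/942548805704195
1591818247788215454/37721537795594689
23917048510642113371/566765615739624530
1125693098247967543891/26675705477557947599

APPEND 42: p_0 = 42·1 + 0 = 42, q_0 = 42·0 + 1 = 1 → 42/1
APPEND 5: p_1 = 5·42 + 1 = 211, q_1 = 5·1 + 0 = 5 → 211/5
APPEND 49: p_2 = 49·211 + 42 = 10381, q_2 = 49·5 + 1 = 246 → 10381/246
APPEND 30: p_3 = 30·10381 + 211 = 311641, q_3 = 30·246 + 5 = 7385 → 311641/7385
APPEND 21: p_4 = 21·311641 + 10381 = 6554842, q_4 = 21·7385 + 246 = 155331 → 6554842/155331
APPEND 6: p_5 = 6·6554842 + 311641 = 39640693, q_5 = 6·155331 + 7385 = 939371 → 39640693/939371
APPEND 19: p_6 = 19·39640693 + 6554842 = 759728009, q_6 = 19·939371 + 155331 = 18003380 → 759728009/18003380
APPEND 7: p_7 = 7·759728009 + 39640693 = 5357736756, q_7 = 7·18003380 + 939371 = 126963031 → 5357736756/126963031
APPEND 23: p_8 = 23·5357736756 + 759728009 = 123987673397, q_8 = 23·126963031 + 18003380 = 2938153093 → 123987673397/2938153093
APPEND 18: p_9 = 18·123987673397 + 5357736756 = 2237135857902, q_9 = 18·2938153093 + 126963031 = 53013718705 → 2237135857902/53013718705
APPEND 46: p_10 = 46·2237135857902 + 123987673397 = 103032237136889, q_10 = 46·53013718705 + 2938153093 = 2441569213523 → 103032237136889/2441569213523
APPEND 8: p_11 = 8·103032237136889 + 2237135857902 = 826495032953014, q_11 = 8·2441569213523 + 53013718705 = 19585567426889 → 826495032953014/19585567426889
APPEND 48: p_12 = 48·826495032953014 + 103032237136889 = 39774793818881561, q_12 = 48·19585567426889 + 2441569213523 = 942548805704195 → 39774793818881561/942548805704195
APPEND 40: p_13 = 40·39774793818881561 + 826495032953014 = 1591818247788215454, q_13 = 40·942548805704195 + 19585567426889 = 37721537795594689 → 1591818247788215454/37721537795594689
APPEND 15: p_14 = 15·1591818247788215454 + 39774793818881561 = 23917048510642113371, q_14 = 15·37721537795594689 + 942548805704195 = 566765615739624530 → 23917048510642113371/566765615739624530
APPEND 47: p_15 = 47·23917048510642113371 + 1591818247788215454 = 1125693098247967543891, q_15 = 47·566765615739624530 + 37721537795594689 = 26675705477557947599 → 1125693098247967543891/26675705477557947599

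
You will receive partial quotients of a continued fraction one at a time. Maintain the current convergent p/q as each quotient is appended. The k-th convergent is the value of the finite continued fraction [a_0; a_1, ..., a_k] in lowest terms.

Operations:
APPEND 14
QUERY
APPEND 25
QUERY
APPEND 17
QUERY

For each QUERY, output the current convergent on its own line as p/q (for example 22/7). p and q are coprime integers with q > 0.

APPEND 14: p_0 = 14·1 + 0 = 14, q_0 = 14·0 + 1 = 1 → 14/1
APPEND 25: p_1 = 25·14 + 1 = 351, q_1 = 25·1 + 0 = 25 → 351/25
APPEND 17: p_2 = 17·351 + 14 = 5981, q_2 = 17·25 + 1 = 426 → 5981/426

14/1
351/25
5981/426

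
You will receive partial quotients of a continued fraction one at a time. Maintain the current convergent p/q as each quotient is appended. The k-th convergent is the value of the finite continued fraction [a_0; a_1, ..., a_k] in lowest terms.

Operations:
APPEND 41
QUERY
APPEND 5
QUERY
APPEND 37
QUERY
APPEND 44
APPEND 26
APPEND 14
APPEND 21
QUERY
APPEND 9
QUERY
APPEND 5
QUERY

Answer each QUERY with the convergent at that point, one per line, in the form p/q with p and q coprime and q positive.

APPEND 41: p_0 = 41·1 + 0 = 41, q_0 = 41·0 + 1 = 1 → 41/1
APPEND 5: p_1 = 5·41 + 1 = 206, q_1 = 5·1 + 0 = 5 → 206/5
APPEND 37: p_2 = 37·206 + 41 = 7663, q_2 = 37·5 + 1 = 186 → 7663/186
APPEND 44: p_3 = 44·7663 + 206 = 337378, q_3 = 44·186 + 5 = 8189 → 337378/8189
APPEND 26: p_4 = 26·337378 + 7663 = 8779491, q_4 = 26·8189 + 186 = 213100 → 8779491/213100
APPEND 14: p_5 = 14·8779491 + 337378 = 123250252, q_5 = 14·213100 + 8189 = 2991589 → 123250252/2991589
APPEND 21: p_6 = 21·123250252 + 8779491 = 2597034783, q_6 = 21·2991589 + 213100 = 63036469 → 2597034783/63036469
APPEND 9: p_7 = 9·2597034783 + 123250252 = 23496563299, q_7 = 9·63036469 + 2991589 = 570319810 → 23496563299/570319810
APPEND 5: p_8 = 5·23496563299 + 2597034783 = 120079851278, q_8 = 5·570319810 + 63036469 = 2914635519 → 120079851278/2914635519

41/1
206/5
7663/186
2597034783/63036469
23496563299/570319810
120079851278/2914635519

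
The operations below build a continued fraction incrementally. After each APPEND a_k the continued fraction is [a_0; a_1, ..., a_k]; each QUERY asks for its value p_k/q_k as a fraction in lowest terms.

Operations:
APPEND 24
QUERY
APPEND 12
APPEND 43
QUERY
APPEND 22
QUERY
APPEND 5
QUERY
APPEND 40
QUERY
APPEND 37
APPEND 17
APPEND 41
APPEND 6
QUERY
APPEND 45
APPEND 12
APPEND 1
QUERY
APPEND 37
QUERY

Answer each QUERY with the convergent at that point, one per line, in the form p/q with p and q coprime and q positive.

24/1
12451/517
274211/11386
1383506/57447
55614451/2309266
8672328770962/360099103947
5100698740769397/211795135374106
193434857809852591/8031950910656785

APPEND 24: p_0 = 24·1 + 0 = 24, q_0 = 24·0 + 1 = 1 → 24/1
APPEND 12: p_1 = 12·24 + 1 = 289, q_1 = 12·1 + 0 = 12 → 289/12
APPEND 43: p_2 = 43·289 + 24 = 12451, q_2 = 43·12 + 1 = 517 → 12451/517
APPEND 22: p_3 = 22·12451 + 289 = 274211, q_3 = 22·517 + 12 = 11386 → 274211/11386
APPEND 5: p_4 = 5·274211 + 12451 = 1383506, q_4 = 5·11386 + 517 = 57447 → 1383506/57447
APPEND 40: p_5 = 40·1383506 + 274211 = 55614451, q_5 = 40·57447 + 11386 = 2309266 → 55614451/2309266
APPEND 37: p_6 = 37·55614451 + 1383506 = 2059118193, q_6 = 37·2309266 + 57447 = 85500289 → 2059118193/85500289
APPEND 17: p_7 = 17·2059118193 + 55614451 = 35060623732, q_7 = 17·85500289 + 2309266 = 1455814179 → 35060623732/1455814179
APPEND 41: p_8 = 41·35060623732 + 2059118193 = 1439544691205, q_8 = 41·1455814179 + 85500289 = 59773881628 → 1439544691205/59773881628
APPEND 6: p_9 = 6·1439544691205 + 35060623732 = 8672328770962, q_9 = 6·59773881628 + 1455814179 = 360099103947 → 8672328770962/360099103947
APPEND 45: p_10 = 45·8672328770962 + 1439544691205 = 391694339384495, q_10 = 45·360099103947 + 59773881628 = 16264233559243 → 391694339384495/16264233559243
APPEND 12: p_11 = 12·391694339384495 + 8672328770962 = 4709004401384902, q_11 = 12·16264233559243 + 360099103947 = 195530901814863 → 4709004401384902/195530901814863
APPEND 1: p_12 = 1·4709004401384902 + 391694339384495 = 5100698740769397, q_12 = 1·195530901814863 + 16264233559243 = 211795135374106 → 5100698740769397/211795135374106
APPEND 37: p_13 = 37·5100698740769397 + 4709004401384902 = 193434857809852591, q_13 = 37·211795135374106 + 195530901814863 = 8031950910656785 → 193434857809852591/8031950910656785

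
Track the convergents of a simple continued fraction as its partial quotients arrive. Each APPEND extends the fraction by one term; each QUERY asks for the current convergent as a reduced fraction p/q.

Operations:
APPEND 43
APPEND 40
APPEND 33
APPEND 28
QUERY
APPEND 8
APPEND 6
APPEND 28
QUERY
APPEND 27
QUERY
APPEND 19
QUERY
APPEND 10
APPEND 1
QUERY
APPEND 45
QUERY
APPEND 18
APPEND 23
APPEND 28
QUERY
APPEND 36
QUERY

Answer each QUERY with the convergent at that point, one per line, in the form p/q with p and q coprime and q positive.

1593129/37028
2208123304/51321889
59697733545/1387513301
1136465060659/26414074608
12560813400794/291942333989
576660951375865/13402933288886
6719281876755829000/156171640421478173
242133750756739046237/5627747987161783665

APPEND 43: p_0 = 43·1 + 0 = 43, q_0 = 43·0 + 1 = 1 → 43/1
APPEND 40: p_1 = 40·43 + 1 = 1721, q_1 = 40·1 + 0 = 40 → 1721/40
APPEND 33: p_2 = 33·1721 + 43 = 56836, q_2 = 33·40 + 1 = 1321 → 56836/1321
APPEND 28: p_3 = 28·56836 + 1721 = 1593129, q_3 = 28·1321 + 40 = 37028 → 1593129/37028
APPEND 8: p_4 = 8·1593129 + 56836 = 12801868, q_4 = 8·37028 + 1321 = 297545 → 12801868/297545
APPEND 6: p_5 = 6·12801868 + 1593129 = 78404337, q_5 = 6·297545 + 37028 = 1822298 → 78404337/1822298
APPEND 28: p_6 = 28·78404337 + 12801868 = 2208123304, q_6 = 28·1822298 + 297545 = 51321889 → 2208123304/51321889
APPEND 27: p_7 = 27·2208123304 + 78404337 = 59697733545, q_7 = 27·51321889 + 1822298 = 1387513301 → 59697733545/1387513301
APPEND 19: p_8 = 19·59697733545 + 2208123304 = 1136465060659, q_8 = 19·1387513301 + 51321889 = 26414074608 → 1136465060659/26414074608
APPEND 10: p_9 = 10·1136465060659 + 59697733545 = 11424348340135, q_9 = 10·26414074608 + 1387513301 = 265528259381 → 11424348340135/265528259381
APPEND 1: p_10 = 1·11424348340135 + 1136465060659 = 12560813400794, q_10 = 1·265528259381 + 26414074608 = 291942333989 → 12560813400794/291942333989
APPEND 45: p_11 = 45·12560813400794 + 11424348340135 = 576660951375865, q_11 = 45·291942333989 + 265528259381 = 13402933288886 → 576660951375865/13402933288886
APPEND 18: p_12 = 18·576660951375865 + 12560813400794 = 10392457938166364, q_12 = 18·13402933288886 + 291942333989 = 241544741533937 → 10392457938166364/241544741533937
APPEND 23: p_13 = 23·10392457938166364 + 576660951375865 = 239603193529202237, q_13 = 23·241544741533937 + 13402933288886 = 5568931988569437 → 239603193529202237/5568931988569437
APPEND 28: p_14 = 28·239603193529202237 + 10392457938166364 = 6719281876755829000, q_14 = 28·5568931988569437 + 241544741533937 = 156171640421478173 → 6719281876755829000/156171640421478173
APPEND 36: p_15 = 36·6719281876755829000 + 239603193529202237 = 242133750756739046237, q_15 = 36·156171640421478173 + 5568931988569437 = 5627747987161783665 → 242133750756739046237/5627747987161783665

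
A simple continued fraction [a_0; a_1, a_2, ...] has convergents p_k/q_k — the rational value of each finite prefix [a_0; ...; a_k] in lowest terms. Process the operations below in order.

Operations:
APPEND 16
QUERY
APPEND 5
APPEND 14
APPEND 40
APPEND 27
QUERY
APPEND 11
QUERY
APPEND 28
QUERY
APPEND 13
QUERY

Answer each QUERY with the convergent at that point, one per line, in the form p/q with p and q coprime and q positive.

APPEND 16: p_0 = 16·1 + 0 = 16, q_0 = 16·0 + 1 = 1 → 16/1
APPEND 5: p_1 = 5·16 + 1 = 81, q_1 = 5·1 + 0 = 5 → 81/5
APPEND 14: p_2 = 14·81 + 16 = 1150, q_2 = 14·5 + 1 = 71 → 1150/71
APPEND 40: p_3 = 40·1150 + 81 = 46081, q_3 = 40·71 + 5 = 2845 → 46081/2845
APPEND 27: p_4 = 27·46081 + 1150 = 1245337, q_4 = 27·2845 + 71 = 76886 → 1245337/76886
APPEND 11: p_5 = 11·1245337 + 46081 = 13744788, q_5 = 11·76886 + 2845 = 848591 → 13744788/848591
APPEND 28: p_6 = 28·13744788 + 1245337 = 386099401, q_6 = 28·848591 + 76886 = 23837434 → 386099401/23837434
APPEND 13: p_7 = 13·386099401 + 13744788 = 5033037001, q_7 = 13·23837434 + 848591 = 310735233 → 5033037001/310735233

16/1
1245337/76886
13744788/848591
386099401/23837434
5033037001/310735233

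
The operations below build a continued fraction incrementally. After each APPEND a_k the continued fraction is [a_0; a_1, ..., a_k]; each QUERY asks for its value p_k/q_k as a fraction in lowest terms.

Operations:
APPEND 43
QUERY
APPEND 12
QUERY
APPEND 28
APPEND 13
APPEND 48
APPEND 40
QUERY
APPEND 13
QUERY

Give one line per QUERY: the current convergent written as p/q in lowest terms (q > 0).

APPEND 43: p_0 = 43·1 + 0 = 43, q_0 = 43·0 + 1 = 1 → 43/1
APPEND 12: p_1 = 12·43 + 1 = 517, q_1 = 12·1 + 0 = 12 → 517/12
APPEND 28: p_2 = 28·517 + 43 = 14519, q_2 = 28·12 + 1 = 337 → 14519/337
APPEND 13: p_3 = 13·14519 + 517 = 189264, q_3 = 13·337 + 12 = 4393 → 189264/4393
APPEND 48: p_4 = 48·189264 + 14519 = 9099191, q_4 = 48·4393 + 337 = 211201 → 9099191/211201
APPEND 40: p_5 = 40·9099191 + 189264 = 364156904, q_5 = 40·211201 + 4393 = 8452433 → 364156904/8452433
APPEND 13: p_6 = 13·364156904 + 9099191 = 4743138943, q_6 = 13·8452433 + 211201 = 110092830 → 4743138943/110092830

43/1
517/12
364156904/8452433
4743138943/110092830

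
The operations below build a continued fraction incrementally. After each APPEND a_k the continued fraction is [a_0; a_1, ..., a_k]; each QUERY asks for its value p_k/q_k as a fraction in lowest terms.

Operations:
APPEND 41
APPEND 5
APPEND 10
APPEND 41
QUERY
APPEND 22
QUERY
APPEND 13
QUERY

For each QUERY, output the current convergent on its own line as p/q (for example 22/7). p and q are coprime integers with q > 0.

86347/2096
1901735/46163
24808902/602215

APPEND 41: p_0 = 41·1 + 0 = 41, q_0 = 41·0 + 1 = 1 → 41/1
APPEND 5: p_1 = 5·41 + 1 = 206, q_1 = 5·1 + 0 = 5 → 206/5
APPEND 10: p_2 = 10·206 + 41 = 2101, q_2 = 10·5 + 1 = 51 → 2101/51
APPEND 41: p_3 = 41·2101 + 206 = 86347, q_3 = 41·51 + 5 = 2096 → 86347/2096
APPEND 22: p_4 = 22·86347 + 2101 = 1901735, q_4 = 22·2096 + 51 = 46163 → 1901735/46163
APPEND 13: p_5 = 13·1901735 + 86347 = 24808902, q_5 = 13·46163 + 2096 = 602215 → 24808902/602215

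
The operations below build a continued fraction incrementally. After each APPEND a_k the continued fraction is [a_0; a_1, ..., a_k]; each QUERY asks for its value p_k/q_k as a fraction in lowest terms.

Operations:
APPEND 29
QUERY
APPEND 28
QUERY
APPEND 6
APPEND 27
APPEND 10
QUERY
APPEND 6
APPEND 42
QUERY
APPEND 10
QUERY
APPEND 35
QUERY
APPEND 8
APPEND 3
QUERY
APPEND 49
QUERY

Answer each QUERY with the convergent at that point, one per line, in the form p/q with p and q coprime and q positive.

29/1
813/28
1337927/46079
344094215/11850809
3449103014/118789155
121062699705/4169471234
3036914801667/104593148315
149780775982337/5158538826462

APPEND 29: p_0 = 29·1 + 0 = 29, q_0 = 29·0 + 1 = 1 → 29/1
APPEND 28: p_1 = 28·29 + 1 = 813, q_1 = 28·1 + 0 = 28 → 813/28
APPEND 6: p_2 = 6·813 + 29 = 4907, q_2 = 6·28 + 1 = 169 → 4907/169
APPEND 27: p_3 = 27·4907 + 813 = 133302, q_3 = 27·169 + 28 = 4591 → 133302/4591
APPEND 10: p_4 = 10·133302 + 4907 = 1337927, q_4 = 10·4591 + 169 = 46079 → 1337927/46079
APPEND 6: p_5 = 6·1337927 + 133302 = 8160864, q_5 = 6·46079 + 4591 = 281065 → 8160864/281065
APPEND 42: p_6 = 42·8160864 + 1337927 = 344094215, q_6 = 42·281065 + 46079 = 11850809 → 344094215/11850809
APPEND 10: p_7 = 10·344094215 + 8160864 = 3449103014, q_7 = 10·11850809 + 281065 = 118789155 → 3449103014/118789155
APPEND 35: p_8 = 35·3449103014 + 344094215 = 121062699705, q_8 = 35·118789155 + 11850809 = 4169471234 → 121062699705/4169471234
APPEND 8: p_9 = 8·121062699705 + 3449103014 = 971950700654, q_9 = 8·4169471234 + 118789155 = 33474559027 → 971950700654/33474559027
APPEND 3: p_10 = 3·971950700654 + 121062699705 = 3036914801667, q_10 = 3·33474559027 + 4169471234 = 104593148315 → 3036914801667/104593148315
APPEND 49: p_11 = 49·3036914801667 + 971950700654 = 149780775982337, q_11 = 49·104593148315 + 33474559027 = 5158538826462 → 149780775982337/5158538826462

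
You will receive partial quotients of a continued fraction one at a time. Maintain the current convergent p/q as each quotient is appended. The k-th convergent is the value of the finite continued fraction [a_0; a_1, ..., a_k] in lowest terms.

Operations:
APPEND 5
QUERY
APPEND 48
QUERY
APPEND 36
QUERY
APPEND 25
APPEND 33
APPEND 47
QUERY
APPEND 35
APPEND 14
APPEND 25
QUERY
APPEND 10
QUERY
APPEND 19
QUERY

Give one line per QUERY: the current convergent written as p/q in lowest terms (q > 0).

APPEND 5: p_0 = 5·1 + 0 = 5, q_0 = 5·0 + 1 = 1 → 5/1
APPEND 48: p_1 = 48·5 + 1 = 241, q_1 = 48·1 + 0 = 48 → 241/48
APPEND 36: p_2 = 36·241 + 5 = 8681, q_2 = 36·48 + 1 = 1729 → 8681/1729
APPEND 25: p_3 = 25·8681 + 241 = 217266, q_3 = 25·1729 + 48 = 43273 → 217266/43273
APPEND 33: p_4 = 33·217266 + 8681 = 7178459, q_4 = 33·43273 + 1729 = 1429738 → 7178459/1429738
APPEND 47: p_5 = 47·7178459 + 217266 = 337604839, q_5 = 47·1429738 + 43273 = 67240959 → 337604839/67240959
APPEND 35: p_6 = 35·337604839 + 7178459 = 11823347824, q_6 = 35·67240959 + 1429738 = 2354863303 → 11823347824/2354863303
APPEND 14: p_7 = 14·11823347824 + 337604839 = 165864474375, q_7 = 14·2354863303 + 67240959 = 33035327201 → 165864474375/33035327201
APPEND 25: p_8 = 25·165864474375 + 11823347824 = 4158435207199, q_8 = 25·33035327201 + 2354863303 = 828238043328 → 4158435207199/828238043328
APPEND 10: p_9 = 10·4158435207199 + 165864474375 = 41750216546365, q_9 = 10·828238043328 + 33035327201 = 8315415760481 → 41750216546365/8315415760481
APPEND 19: p_10 = 19·41750216546365 + 4158435207199 = 797412549588134, q_10 = 19·8315415760481 + 828238043328 = 158821137492467 → 797412549588134/158821137492467

5/1
241/48
8681/1729
337604839/67240959
4158435207199/828238043328
41750216546365/8315415760481
797412549588134/158821137492467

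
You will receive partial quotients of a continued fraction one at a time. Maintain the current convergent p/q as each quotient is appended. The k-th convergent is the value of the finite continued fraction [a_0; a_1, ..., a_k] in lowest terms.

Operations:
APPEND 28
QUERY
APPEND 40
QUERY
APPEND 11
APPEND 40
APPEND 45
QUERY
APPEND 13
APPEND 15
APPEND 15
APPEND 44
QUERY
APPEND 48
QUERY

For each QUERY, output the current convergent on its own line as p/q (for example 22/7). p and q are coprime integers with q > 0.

28/1
1121/40
22309004/796041
2907960567791/103763298368
139648097721486/4982993026417

APPEND 28: p_0 = 28·1 + 0 = 28, q_0 = 28·0 + 1 = 1 → 28/1
APPEND 40: p_1 = 40·28 + 1 = 1121, q_1 = 40·1 + 0 = 40 → 1121/40
APPEND 11: p_2 = 11·1121 + 28 = 12359, q_2 = 11·40 + 1 = 441 → 12359/441
APPEND 40: p_3 = 40·12359 + 1121 = 495481, q_3 = 40·441 + 40 = 17680 → 495481/17680
APPEND 45: p_4 = 45·495481 + 12359 = 22309004, q_4 = 45·17680 + 441 = 796041 → 22309004/796041
APPEND 13: p_5 = 13·22309004 + 495481 = 290512533, q_5 = 13·796041 + 17680 = 10366213 → 290512533/10366213
APPEND 15: p_6 = 15·290512533 + 22309004 = 4379996999, q_6 = 15·10366213 + 796041 = 156289236 → 4379996999/156289236
APPEND 15: p_7 = 15·4379996999 + 290512533 = 65990467518, q_7 = 15·156289236 + 10366213 = 2354704753 → 65990467518/2354704753
APPEND 44: p_8 = 44·65990467518 + 4379996999 = 2907960567791, q_8 = 44·2354704753 + 156289236 = 103763298368 → 2907960567791/103763298368
APPEND 48: p_9 = 48·2907960567791 + 65990467518 = 139648097721486, q_9 = 48·103763298368 + 2354704753 = 4982993026417 → 139648097721486/4982993026417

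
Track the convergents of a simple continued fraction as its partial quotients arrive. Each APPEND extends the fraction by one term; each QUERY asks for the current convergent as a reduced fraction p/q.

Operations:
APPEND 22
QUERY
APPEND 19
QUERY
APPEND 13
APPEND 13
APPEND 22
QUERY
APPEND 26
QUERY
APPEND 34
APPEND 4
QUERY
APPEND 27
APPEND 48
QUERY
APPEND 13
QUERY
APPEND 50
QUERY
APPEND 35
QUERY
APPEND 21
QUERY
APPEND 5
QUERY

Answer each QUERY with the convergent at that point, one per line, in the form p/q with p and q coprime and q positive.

APPEND 22: p_0 = 22·1 + 0 = 22, q_0 = 22·0 + 1 = 1 → 22/1
APPEND 19: p_1 = 19·22 + 1 = 419, q_1 = 19·1 + 0 = 19 → 419/19
APPEND 13: p_2 = 13·419 + 22 = 5469, q_2 = 13·19 + 1 = 248 → 5469/248
APPEND 13: p_3 = 13·5469 + 419 = 71516, q_3 = 13·248 + 19 = 3243 → 71516/3243
APPEND 22: p_4 = 22·71516 + 5469 = 1578821, q_4 = 22·3243 + 248 = 71594 → 1578821/71594
APPEND 26: p_5 = 26·1578821 + 71516 = 41120862, q_5 = 26·71594 + 3243 = 1864687 → 41120862/1864687
APPEND 34: p_6 = 34·41120862 + 1578821 = 1399688129, q_6 = 34·1864687 + 71594 = 63470952 → 1399688129/63470952
APPEND 4: p_7 = 4·1399688129 + 41120862 = 5639873378, q_7 = 4·63470952 + 1864687 = 255748495 → 5639873378/255748495
APPEND 27: p_8 = 27·5639873378 + 1399688129 = 153676269335, q_8 = 27·255748495 + 63470952 = 6968680317 → 153676269335/6968680317
APPEND 48: p_9 = 48·153676269335 + 5639873378 = 7382100801458, q_9 = 48·6968680317 + 255748495 = 334752403711 → 7382100801458/334752403711
APPEND 13: p_10 = 13·7382100801458 + 153676269335 = 96120986688289, q_10 = 13·334752403711 + 6968680317 = 4358749928560 → 96120986688289/4358749928560
APPEND 50: p_11 = 50·96120986688289 + 7382100801458 = 4813431435215908, q_11 = 50·4358749928560 + 334752403711 = 218272248831711 → 4813431435215908/218272248831711
APPEND 35: p_12 = 35·4813431435215908 + 96120986688289 = 168566221219245069, q_12 = 35·218272248831711 + 4358749928560 = 7643887459038445 → 168566221219245069/7643887459038445
APPEND 21: p_13 = 21·168566221219245069 + 4813431435215908 = 3544704077039362357, q_13 = 21·7643887459038445 + 218272248831711 = 160739908888639056 → 3544704077039362357/160739908888639056
APPEND 5: p_14 = 5·3544704077039362357 + 168566221219245069 = 17892086606416056854, q_14 = 5·160739908888639056 + 7643887459038445 = 811343431902233725 → 17892086606416056854/811343431902233725

22/1
419/19
1578821/71594
41120862/1864687
5639873378/255748495
7382100801458/334752403711
96120986688289/4358749928560
4813431435215908/218272248831711
168566221219245069/7643887459038445
3544704077039362357/160739908888639056
17892086606416056854/811343431902233725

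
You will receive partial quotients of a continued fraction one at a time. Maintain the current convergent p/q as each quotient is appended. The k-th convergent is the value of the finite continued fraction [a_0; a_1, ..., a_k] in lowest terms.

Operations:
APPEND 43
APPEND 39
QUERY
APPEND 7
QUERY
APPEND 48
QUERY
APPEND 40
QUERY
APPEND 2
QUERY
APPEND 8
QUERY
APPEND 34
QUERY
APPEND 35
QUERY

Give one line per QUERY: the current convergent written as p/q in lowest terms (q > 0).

1678/39
11789/274
567550/13191
22713789/527914
45995128/1069019
390674813/9080066
13328938770/309791263
466903531763/10851774271

APPEND 43: p_0 = 43·1 + 0 = 43, q_0 = 43·0 + 1 = 1 → 43/1
APPEND 39: p_1 = 39·43 + 1 = 1678, q_1 = 39·1 + 0 = 39 → 1678/39
APPEND 7: p_2 = 7·1678 + 43 = 11789, q_2 = 7·39 + 1 = 274 → 11789/274
APPEND 48: p_3 = 48·11789 + 1678 = 567550, q_3 = 48·274 + 39 = 13191 → 567550/13191
APPEND 40: p_4 = 40·567550 + 11789 = 22713789, q_4 = 40·13191 + 274 = 527914 → 22713789/527914
APPEND 2: p_5 = 2·22713789 + 567550 = 45995128, q_5 = 2·527914 + 13191 = 1069019 → 45995128/1069019
APPEND 8: p_6 = 8·45995128 + 22713789 = 390674813, q_6 = 8·1069019 + 527914 = 9080066 → 390674813/9080066
APPEND 34: p_7 = 34·390674813 + 45995128 = 13328938770, q_7 = 34·9080066 + 1069019 = 309791263 → 13328938770/309791263
APPEND 35: p_8 = 35·13328938770 + 390674813 = 466903531763, q_8 = 35·309791263 + 9080066 = 10851774271 → 466903531763/10851774271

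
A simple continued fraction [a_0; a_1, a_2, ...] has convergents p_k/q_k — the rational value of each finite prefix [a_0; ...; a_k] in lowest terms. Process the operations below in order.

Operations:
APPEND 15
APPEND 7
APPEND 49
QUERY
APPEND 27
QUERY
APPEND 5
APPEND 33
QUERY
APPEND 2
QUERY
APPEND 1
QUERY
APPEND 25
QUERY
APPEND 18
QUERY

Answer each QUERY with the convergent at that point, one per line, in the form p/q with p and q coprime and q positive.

5209/344
140749/9295
23536231/1554322
47781416/3155463
71317647/4709785
1830722591/120900088
33024324285/2180911369

APPEND 15: p_0 = 15·1 + 0 = 15, q_0 = 15·0 + 1 = 1 → 15/1
APPEND 7: p_1 = 7·15 + 1 = 106, q_1 = 7·1 + 0 = 7 → 106/7
APPEND 49: p_2 = 49·106 + 15 = 5209, q_2 = 49·7 + 1 = 344 → 5209/344
APPEND 27: p_3 = 27·5209 + 106 = 140749, q_3 = 27·344 + 7 = 9295 → 140749/9295
APPEND 5: p_4 = 5·140749 + 5209 = 708954, q_4 = 5·9295 + 344 = 46819 → 708954/46819
APPEND 33: p_5 = 33·708954 + 140749 = 23536231, q_5 = 33·46819 + 9295 = 1554322 → 23536231/1554322
APPEND 2: p_6 = 2·23536231 + 708954 = 47781416, q_6 = 2·1554322 + 46819 = 3155463 → 47781416/3155463
APPEND 1: p_7 = 1·47781416 + 23536231 = 71317647, q_7 = 1·3155463 + 1554322 = 4709785 → 71317647/4709785
APPEND 25: p_8 = 25·71317647 + 47781416 = 1830722591, q_8 = 25·4709785 + 3155463 = 120900088 → 1830722591/120900088
APPEND 18: p_9 = 18·1830722591 + 71317647 = 33024324285, q_9 = 18·120900088 + 4709785 = 2180911369 → 33024324285/2180911369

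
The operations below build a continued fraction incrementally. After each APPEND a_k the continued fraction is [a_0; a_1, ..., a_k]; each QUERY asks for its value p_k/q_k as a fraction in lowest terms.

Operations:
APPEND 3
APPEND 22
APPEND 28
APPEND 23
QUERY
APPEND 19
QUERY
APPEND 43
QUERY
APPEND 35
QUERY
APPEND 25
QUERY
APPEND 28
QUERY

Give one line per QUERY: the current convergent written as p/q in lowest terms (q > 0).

APPEND 3: p_0 = 3·1 + 0 = 3, q_0 = 3·0 + 1 = 1 → 3/1
APPEND 22: p_1 = 22·3 + 1 = 67, q_1 = 22·1 + 0 = 22 → 67/22
APPEND 28: p_2 = 28·67 + 3 = 1879, q_2 = 28·22 + 1 = 617 → 1879/617
APPEND 23: p_3 = 23·1879 + 67 = 43284, q_3 = 23·617 + 22 = 14213 → 43284/14213
APPEND 19: p_4 = 19·43284 + 1879 = 824275, q_4 = 19·14213 + 617 = 270664 → 824275/270664
APPEND 43: p_5 = 43·824275 + 43284 = 35487109, q_5 = 43·270664 + 14213 = 11652765 → 35487109/11652765
APPEND 35: p_6 = 35·35487109 + 824275 = 1242873090, q_6 = 35·11652765 + 270664 = 408117439 → 1242873090/408117439
APPEND 25: p_7 = 25·1242873090 + 35487109 = 31107314359, q_7 = 25·408117439 + 11652765 = 10214588740 → 31107314359/10214588740
APPEND 28: p_8 = 28·31107314359 + 1242873090 = 872247675142, q_8 = 28·10214588740 + 408117439 = 286416602159 → 872247675142/286416602159

43284/14213
824275/270664
35487109/11652765
1242873090/408117439
31107314359/10214588740
872247675142/286416602159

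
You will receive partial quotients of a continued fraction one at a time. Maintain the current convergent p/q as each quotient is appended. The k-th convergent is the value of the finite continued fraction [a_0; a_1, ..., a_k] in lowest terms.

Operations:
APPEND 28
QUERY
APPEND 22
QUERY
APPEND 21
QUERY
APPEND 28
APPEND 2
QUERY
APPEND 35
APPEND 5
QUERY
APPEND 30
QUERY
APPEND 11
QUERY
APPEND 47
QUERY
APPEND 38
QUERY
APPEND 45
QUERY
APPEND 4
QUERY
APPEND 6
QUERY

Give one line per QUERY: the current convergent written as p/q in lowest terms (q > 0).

APPEND 28: p_0 = 28·1 + 0 = 28, q_0 = 28·0 + 1 = 1 → 28/1
APPEND 22: p_1 = 22·28 + 1 = 617, q_1 = 22·1 + 0 = 22 → 617/22
APPEND 21: p_2 = 21·617 + 28 = 12985, q_2 = 21·22 + 1 = 463 → 12985/463
APPEND 28: p_3 = 28·12985 + 617 = 364197, q_3 = 28·463 + 22 = 12986 → 364197/12986
APPEND 2: p_4 = 2·364197 + 12985 = 741379, q_4 = 2·12986 + 463 = 26435 → 741379/26435
APPEND 35: p_5 = 35·741379 + 364197 = 26312462, q_5 = 35·26435 + 12986 = 938211 → 26312462/938211
APPEND 5: p_6 = 5·26312462 + 741379 = 132303689, q_6 = 5·938211 + 26435 = 4717490 → 132303689/4717490
APPEND 30: p_7 = 30·132303689 + 26312462 = 3995423132, q_7 = 30·4717490 + 938211 = 142462911 → 3995423132/142462911
APPEND 11: p_8 = 11·3995423132 + 132303689 = 44081958141, q_8 = 11·142462911 + 4717490 = 1571809511 → 44081958141/1571809511
APPEND 47: p_9 = 47·44081958141 + 3995423132 = 2075847455759, q_9 = 47·1571809511 + 142462911 = 74017509928 → 2075847455759/74017509928
APPEND 38: p_10 = 38·2075847455759 + 44081958141 = 78926285276983, q_10 = 38·74017509928 + 1571809511 = 2814237186775 → 78926285276983/2814237186775
APPEND 45: p_11 = 45·78926285276983 + 2075847455759 = 3553758684919994, q_11 = 45·2814237186775 + 74017509928 = 126714690914803 → 3553758684919994/126714690914803
APPEND 4: p_12 = 4·3553758684919994 + 78926285276983 = 14293961024956959, q_12 = 4·126714690914803 + 2814237186775 = 509673000845987 → 14293961024956959/509673000845987
APPEND 6: p_13 = 6·14293961024956959 + 3553758684919994 = 89317524834661748, q_13 = 6·509673000845987 + 126714690914803 = 3184752695990725 → 89317524834661748/3184752695990725

28/1
617/22
12985/463
741379/26435
132303689/4717490
3995423132/142462911
44081958141/1571809511
2075847455759/74017509928
78926285276983/2814237186775
3553758684919994/126714690914803
14293961024956959/509673000845987
89317524834661748/3184752695990725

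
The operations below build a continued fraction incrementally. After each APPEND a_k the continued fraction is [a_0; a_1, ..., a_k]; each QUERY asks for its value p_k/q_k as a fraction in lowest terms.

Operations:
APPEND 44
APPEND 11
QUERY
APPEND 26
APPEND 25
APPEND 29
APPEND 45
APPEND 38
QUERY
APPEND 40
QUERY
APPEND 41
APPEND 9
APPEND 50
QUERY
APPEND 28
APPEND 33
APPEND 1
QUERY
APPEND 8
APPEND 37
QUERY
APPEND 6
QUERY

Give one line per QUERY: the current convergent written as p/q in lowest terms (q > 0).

485/11
15754726589/357326259
630603419500/14302448191
11699123382641139/265342846052140
11157202395620651701/253051766427767454
3714376670105744538993/84244198878858933559
22386347033275281393074/507735224276192281519

APPEND 44: p_0 = 44·1 + 0 = 44, q_0 = 44·0 + 1 = 1 → 44/1
APPEND 11: p_1 = 11·44 + 1 = 485, q_1 = 11·1 + 0 = 11 → 485/11
APPEND 26: p_2 = 26·485 + 44 = 12654, q_2 = 26·11 + 1 = 287 → 12654/287
APPEND 25: p_3 = 25·12654 + 485 = 316835, q_3 = 25·287 + 11 = 7186 → 316835/7186
APPEND 29: p_4 = 29·316835 + 12654 = 9200869, q_4 = 29·7186 + 287 = 208681 → 9200869/208681
APPEND 45: p_5 = 45·9200869 + 316835 = 414355940, q_5 = 45·208681 + 7186 = 9397831 → 414355940/9397831
APPEND 38: p_6 = 38·414355940 + 9200869 = 15754726589, q_6 = 38·9397831 + 208681 = 357326259 → 15754726589/357326259
APPEND 40: p_7 = 40·15754726589 + 414355940 = 630603419500, q_7 = 40·357326259 + 9397831 = 14302448191 → 630603419500/14302448191
APPEND 41: p_8 = 41·630603419500 + 15754726589 = 25870494926089, q_8 = 41·14302448191 + 357326259 = 586757702090 → 25870494926089/586757702090
APPEND 9: p_9 = 9·25870494926089 + 630603419500 = 233465057754301, q_9 = 9·586757702090 + 14302448191 = 5295121767001 → 233465057754301/5295121767001
APPEND 50: p_10 = 50·233465057754301 + 25870494926089 = 11699123382641139, q_10 = 50·5295121767001 + 586757702090 = 265342846052140 → 11699123382641139/265342846052140
APPEND 28: p_11 = 28·11699123382641139 + 233465057754301 = 327808919771706193, q_11 = 28·265342846052140 + 5295121767001 = 7434894811226921 → 327808919771706193/7434894811226921
APPEND 33: p_12 = 33·327808919771706193 + 11699123382641139 = 10829393475848945508, q_12 = 33·7434894811226921 + 265342846052140 = 245616871616540533 → 10829393475848945508/245616871616540533
APPEND 1: p_13 = 1·10829393475848945508 + 327808919771706193 = 11157202395620651701, q_13 = 1·245616871616540533 + 7434894811226921 = 253051766427767454 → 11157202395620651701/253051766427767454
APPEND 8: p_14 = 8·11157202395620651701 + 10829393475848945508 = 100087012640814159116, q_14 = 8·253051766427767454 + 245616871616540533 = 2270031003038680165 → 100087012640814159116/2270031003038680165
APPEND 37: p_15 = 37·100087012640814159116 + 11157202395620651701 = 3714376670105744538993, q_15 = 37·2270031003038680165 + 253051766427767454 = 84244198878858933559 → 3714376670105744538993/84244198878858933559
APPEND 6: p_16 = 6·3714376670105744538993 + 100087012640814159116 = 22386347033275281393074, q_16 = 6·84244198878858933559 + 2270031003038680165 = 507735224276192281519 → 22386347033275281393074/507735224276192281519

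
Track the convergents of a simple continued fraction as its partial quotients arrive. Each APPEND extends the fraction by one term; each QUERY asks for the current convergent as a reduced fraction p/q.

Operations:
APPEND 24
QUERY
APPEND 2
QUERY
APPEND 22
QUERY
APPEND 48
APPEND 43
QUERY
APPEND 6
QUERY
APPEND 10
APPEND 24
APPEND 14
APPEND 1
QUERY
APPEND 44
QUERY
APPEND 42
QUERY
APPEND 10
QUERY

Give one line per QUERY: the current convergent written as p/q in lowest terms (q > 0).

APPEND 24: p_0 = 24·1 + 0 = 24, q_0 = 24·0 + 1 = 1 → 24/1
APPEND 2: p_1 = 2·24 + 1 = 49, q_1 = 2·1 + 0 = 2 → 49/2
APPEND 22: p_2 = 22·49 + 24 = 1102, q_2 = 22·2 + 1 = 45 → 1102/45
APPEND 48: p_3 = 48·1102 + 49 = 52945, q_3 = 48·45 + 2 = 2162 → 52945/2162
APPEND 43: p_4 = 43·52945 + 1102 = 2277737, q_4 = 43·2162 + 45 = 93011 → 2277737/93011
APPEND 6: p_5 = 6·2277737 + 52945 = 13719367, q_5 = 6·93011 + 2162 = 560228 → 13719367/560228
APPEND 10: p_6 = 10·13719367 + 2277737 = 139471407, q_6 = 10·560228 + 93011 = 5695291 → 139471407/5695291
APPEND 24: p_7 = 24·139471407 + 13719367 = 3361033135, q_7 = 24·5695291 + 560228 = 137247212 → 3361033135/137247212
APPEND 14: p_8 = 14·3361033135 + 139471407 = 47193935297, q_8 = 14·137247212 + 5695291 = 1927156259 → 47193935297/1927156259
APPEND 1: p_9 = 1·47193935297 + 3361033135 = 50554968432, q_9 = 1·1927156259 + 137247212 = 2064403471 → 50554968432/2064403471
APPEND 44: p_10 = 44·50554968432 + 47193935297 = 2271612546305, q_10 = 44·2064403471 + 1927156259 = 92760908983 → 2271612546305/92760908983
APPEND 42: p_11 = 42·2271612546305 + 50554968432 = 95458281913242, q_11 = 42·92760908983 + 2064403471 = 3898022580757 → 95458281913242/3898022580757
APPEND 10: p_12 = 10·95458281913242 + 2271612546305 = 956854431678725, q_12 = 10·3898022580757 + 92760908983 = 39072986716553 → 956854431678725/39072986716553

24/1
49/2
1102/45
2277737/93011
13719367/560228
50554968432/2064403471
2271612546305/92760908983
95458281913242/3898022580757
956854431678725/39072986716553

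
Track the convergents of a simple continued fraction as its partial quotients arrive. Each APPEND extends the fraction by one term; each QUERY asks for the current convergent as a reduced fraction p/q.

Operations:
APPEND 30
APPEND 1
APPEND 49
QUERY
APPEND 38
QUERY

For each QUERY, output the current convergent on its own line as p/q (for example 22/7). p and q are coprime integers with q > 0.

APPEND 30: p_0 = 30·1 + 0 = 30, q_0 = 30·0 + 1 = 1 → 30/1
APPEND 1: p_1 = 1·30 + 1 = 31, q_1 = 1·1 + 0 = 1 → 31/1
APPEND 49: p_2 = 49·31 + 30 = 1549, q_2 = 49·1 + 1 = 50 → 1549/50
APPEND 38: p_3 = 38·1549 + 31 = 58893, q_3 = 38·50 + 1 = 1901 → 58893/1901

1549/50
58893/1901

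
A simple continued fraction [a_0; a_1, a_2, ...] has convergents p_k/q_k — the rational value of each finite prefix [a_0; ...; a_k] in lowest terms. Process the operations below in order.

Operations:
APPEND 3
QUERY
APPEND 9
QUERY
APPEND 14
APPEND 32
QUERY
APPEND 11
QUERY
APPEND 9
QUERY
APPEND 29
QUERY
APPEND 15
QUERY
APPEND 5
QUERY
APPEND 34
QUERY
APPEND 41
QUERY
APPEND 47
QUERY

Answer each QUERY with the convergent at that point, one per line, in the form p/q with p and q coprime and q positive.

APPEND 3: p_0 = 3·1 + 0 = 3, q_0 = 3·0 + 1 = 1 → 3/1
APPEND 9: p_1 = 9·3 + 1 = 28, q_1 = 9·1 + 0 = 9 → 28/9
APPEND 14: p_2 = 14·28 + 3 = 395, q_2 = 14·9 + 1 = 127 → 395/127
APPEND 32: p_3 = 32·395 + 28 = 12668, q_3 = 32·127 + 9 = 4073 → 12668/4073
APPEND 11: p_4 = 11·12668 + 395 = 139743, q_4 = 11·4073 + 127 = 44930 → 139743/44930
APPEND 9: p_5 = 9·139743 + 12668 = 1270355, q_5 = 9·44930 + 4073 = 408443 → 1270355/408443
APPEND 29: p_6 = 29·1270355 + 139743 = 36980038, q_6 = 29·408443 + 44930 = 11889777 → 36980038/11889777
APPEND 15: p_7 = 15·36980038 + 1270355 = 555970925, q_7 = 15·11889777 + 408443 = 178755098 → 555970925/178755098
APPEND 5: p_8 = 5·555970925 + 36980038 = 2816834663, q_8 = 5·178755098 + 11889777 = 905665267 → 2816834663/905665267
APPEND 34: p_9 = 34·2816834663 + 555970925 = 96328349467, q_9 = 34·905665267 + 178755098 = 30971374176 → 96328349467/30971374176
APPEND 41: p_10 = 41·96328349467 + 2816834663 = 3952279162810, q_10 = 41·30971374176 + 905665267 = 1270732006483 → 3952279162810/1270732006483
APPEND 47: p_11 = 47·3952279162810 + 96328349467 = 185853449001537, q_11 = 47·1270732006483 + 30971374176 = 59755375678877 → 185853449001537/59755375678877

3/1
28/9
12668/4073
139743/44930
1270355/408443
36980038/11889777
555970925/178755098
2816834663/905665267
96328349467/30971374176
3952279162810/1270732006483
185853449001537/59755375678877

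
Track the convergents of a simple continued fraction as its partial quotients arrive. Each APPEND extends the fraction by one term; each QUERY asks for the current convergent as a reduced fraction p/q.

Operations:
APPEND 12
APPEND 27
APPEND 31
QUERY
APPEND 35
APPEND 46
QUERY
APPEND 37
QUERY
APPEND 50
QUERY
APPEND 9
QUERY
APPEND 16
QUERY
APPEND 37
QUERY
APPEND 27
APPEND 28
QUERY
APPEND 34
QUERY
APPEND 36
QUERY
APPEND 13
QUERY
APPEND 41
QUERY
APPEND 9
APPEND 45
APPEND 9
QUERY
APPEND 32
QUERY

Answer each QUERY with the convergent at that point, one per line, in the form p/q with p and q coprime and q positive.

APPEND 12: p_0 = 12·1 + 0 = 12, q_0 = 12·0 + 1 = 1 → 12/1
APPEND 27: p_1 = 27·12 + 1 = 325, q_1 = 27·1 + 0 = 27 → 325/27
APPEND 31: p_2 = 31·325 + 12 = 10087, q_2 = 31·27 + 1 = 838 → 10087/838
APPEND 35: p_3 = 35·10087 + 325 = 353370, q_3 = 35·838 + 27 = 29357 → 353370/29357
APPEND 46: p_4 = 46·353370 + 10087 = 16265107, q_4 = 46·29357 + 838 = 1351260 → 16265107/1351260
APPEND 37: p_5 = 37·16265107 + 353370 = 602162329, q_5 = 37·1351260 + 29357 = 50025977 → 602162329/50025977
APPEND 50: p_6 = 50·602162329 + 16265107 = 30124381557, q_6 = 50·50025977 + 1351260 = 2502650110 → 30124381557/2502650110
APPEND 9: p_7 = 9·30124381557 + 602162329 = 271721596342, q_7 = 9·2502650110 + 50025977 = 22573876967 → 271721596342/22573876967
APPEND 16: p_8 = 16·271721596342 + 30124381557 = 4377669923029, q_8 = 16·22573876967 + 2502650110 = 363684681582 → 4377669923029/363684681582
APPEND 37: p_9 = 37·4377669923029 + 271721596342 = 162245508748415, q_9 = 37·363684681582 + 22573876967 = 13478907095501 → 162245508748415/13478907095501
APPEND 27: p_10 = 27·162245508748415 + 4377669923029 = 4385006406130234, q_10 = 27·13478907095501 + 363684681582 = 364294176260109 → 4385006406130234/364294176260109
APPEND 28: p_11 = 28·4385006406130234 + 162245508748415 = 122942424880394967, q_11 = 28·364294176260109 + 13478907095501 = 10213715842378553 → 122942424880394967/10213715842378553
APPEND 34: p_12 = 34·122942424880394967 + 4385006406130234 = 4184427452339559112, q_12 = 34·10213715842378553 + 364294176260109 = 347630632817130911 → 4184427452339559112/347630632817130911
APPEND 36: p_13 = 36·4184427452339559112 + 122942424880394967 = 150762330709104522999, q_13 = 36·347630632817130911 + 10213715842378553 = 12524916497259091349 → 150762330709104522999/12524916497259091349
APPEND 13: p_14 = 13·150762330709104522999 + 4184427452339559112 = 1964094726670698358099, q_14 = 13·12524916497259091349 + 347630632817130911 = 163171545097185318448 → 1964094726670698358099/163171545097185318448
APPEND 41: p_15 = 41·1964094726670698358099 + 150762330709104522999 = 80678646124207737205058, q_15 = 41·163171545097185318448 + 12524916497259091349 = 6702558265481857147717 → 80678646124207737205058/6702558265481857147717
APPEND 9: p_16 = 9·80678646124207737205058 + 1964094726670698358099 = 728071909844540333203621, q_16 = 9·6702558265481857147717 + 163171545097185318448 = 60486195934433899647901 → 728071909844540333203621/60486195934433899647901
APPEND 45: p_17 = 45·728071909844540333203621 + 80678646124207737205058 = 32843914589128522731368003, q_17 = 45·60486195934433899647901 + 6702558265481857147717 = 2728581375315007341303262 → 32843914589128522731368003/2728581375315007341303262
APPEND 9: p_18 = 9·32843914589128522731368003 + 728071909844540333203621 = 296323303212001244915515648, q_18 = 9·2728581375315007341303262 + 60486195934433899647901 = 24617718573769499971377259 → 296323303212001244915515648/24617718573769499971377259
APPEND 32: p_19 = 32·296323303212001244915515648 + 32843914589128522731368003 = 9515189617373168360027868739, q_19 = 32·24617718573769499971377259 + 2728581375315007341303262 = 790495575735939006425375550 → 9515189617373168360027868739/790495575735939006425375550

10087/838
16265107/1351260
602162329/50025977
30124381557/2502650110
271721596342/22573876967
4377669923029/363684681582
162245508748415/13478907095501
122942424880394967/10213715842378553
4184427452339559112/347630632817130911
150762330709104522999/12524916497259091349
1964094726670698358099/163171545097185318448
80678646124207737205058/6702558265481857147717
296323303212001244915515648/24617718573769499971377259
9515189617373168360027868739/790495575735939006425375550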